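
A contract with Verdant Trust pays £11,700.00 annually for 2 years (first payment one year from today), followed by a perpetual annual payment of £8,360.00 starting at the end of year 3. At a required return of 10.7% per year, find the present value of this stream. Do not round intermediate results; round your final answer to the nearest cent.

£83873.54

PV of 2-year annuity: £11,700.00 × [1 − (1+0.107)^−2] / 0.107 = 20116.62664
Perpetuity value at year 2: £8,360.00 / 0.107 = 78130.84112
PV of perpetuity: 78130.84112 / (1+0.107)^2 = 63756.90961
Total PV = 20116.62664 + 63756.90961 = 83873.53625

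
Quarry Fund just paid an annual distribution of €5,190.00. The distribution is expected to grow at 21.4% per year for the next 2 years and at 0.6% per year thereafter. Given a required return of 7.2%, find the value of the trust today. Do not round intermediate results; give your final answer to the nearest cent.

€113987.52

D_1 = 6300.66000
D_2 = 7649.00124
Terminal value at year 2: TV = D_2×(1+g_2)/(r−g_2) = 7694.89525/0.066 = 116589.32193
P_0 = D_1/(1+r)^1 + D_2/(1+r)^2 + TV/(1+r)^2
    = 5877.48134 + 6656.02831 + 101454.00731 = 113987.51696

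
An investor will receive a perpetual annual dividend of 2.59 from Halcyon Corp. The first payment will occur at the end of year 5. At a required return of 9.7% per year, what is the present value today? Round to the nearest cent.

18.44

Value at end of year 4: C / r = 2.59 / 0.097 = 26.7010
Discount to today: PV = 26.7010 / (1 + 0.097)^4 = 26.7010 / 1.448193 = 18.44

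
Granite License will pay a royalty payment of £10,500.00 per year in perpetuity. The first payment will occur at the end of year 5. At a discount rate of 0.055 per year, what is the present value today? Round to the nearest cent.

Value at end of year 4: C / r = £10,500.00 / 0.055 = £190,909.0909
Discount to today: PV = £190,909.0909 / (1 + 0.055)^4 = £190,909.0909 / 1.238825 = £154,105.01

£154105.01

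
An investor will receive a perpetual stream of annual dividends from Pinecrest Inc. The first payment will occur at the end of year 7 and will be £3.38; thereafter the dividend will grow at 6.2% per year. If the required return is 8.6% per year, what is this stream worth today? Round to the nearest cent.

Value at end of year 6: C₁ / (r − g) = £3.38 / (0.086 − 0.062) = £140.8333
Discount to today: PV = £140.8333 / (1 + 0.086)^6 = £140.8333 / 1.640510 = £85.85

£85.85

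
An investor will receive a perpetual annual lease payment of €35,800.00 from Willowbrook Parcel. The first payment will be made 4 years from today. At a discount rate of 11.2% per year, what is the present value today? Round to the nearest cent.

Value at end of year 3: C / r = €35,800.00 / 0.112 = €319,642.8571
Discount to today: PV = €319,642.8571 / (1 + 0.112)^3 = €319,642.8571 / 1.375037 = €232,461.29

€232461.29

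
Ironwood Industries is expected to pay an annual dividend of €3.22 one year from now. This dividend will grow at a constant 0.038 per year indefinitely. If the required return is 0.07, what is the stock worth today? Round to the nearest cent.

€100.63

Growing perpetuity: P = D₁ / (r − g) = €3.2200 / (0.07 − 0.038) = €100.63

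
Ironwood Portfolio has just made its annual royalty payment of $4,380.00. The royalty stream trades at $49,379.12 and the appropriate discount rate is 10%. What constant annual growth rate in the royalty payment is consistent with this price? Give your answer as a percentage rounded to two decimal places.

P = D₀(1+g)/(r−g) ⇒ P(r−g) = D₀(1+g) ⇒ g(P+D₀) = P·r − D₀
g = (P·r − D₀)/(P + D₀) = ($49,379.12×0.1 − $4,380.00) / ($49,379.12 + $4,380.00) = 0.010378

1.04%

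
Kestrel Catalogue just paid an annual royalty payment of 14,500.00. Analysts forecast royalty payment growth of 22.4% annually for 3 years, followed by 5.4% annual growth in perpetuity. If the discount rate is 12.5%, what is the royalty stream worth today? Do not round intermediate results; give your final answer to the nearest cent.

D_1 = 17748.00000
D_2 = 21723.55200
D_3 = 26589.62765
Terminal value at year 3: TV = D_3×(1+g_2)/(r−g_2) = 28025.46754/0.071 = 394724.89494
P_0 = D_1/(1+r)^1 + D_2/(1+r)^2 + D_3/(1+r)^3 + TV/(1+r)^3
    = 15776.00000 + 17164.28800 + 18674.74534 + 277227.90975 = 328842.94310

328842.94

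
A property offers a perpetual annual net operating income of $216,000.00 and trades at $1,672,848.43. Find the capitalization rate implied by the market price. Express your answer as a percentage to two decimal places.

12.91%

P = C/r ⇒ r = C/P = $216,000.00/$1,672,848.43 = 0.129121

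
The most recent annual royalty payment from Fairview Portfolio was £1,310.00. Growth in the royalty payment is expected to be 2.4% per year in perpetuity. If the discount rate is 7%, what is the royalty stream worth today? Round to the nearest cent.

D₁ = D₀ × (1 + g) = £1,310.00 × 1.024 = £1,341.4400
Growing perpetuity: P = D₁ / (r − g) = £1,341.4400 / (0.07 − 0.024) = £29,161.74

£29161.74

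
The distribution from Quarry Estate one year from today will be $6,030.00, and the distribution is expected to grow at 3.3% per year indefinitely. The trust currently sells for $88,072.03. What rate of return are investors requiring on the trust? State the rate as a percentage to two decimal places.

P = D₁/(r − g) ⇒ r = D₁/P + g = $6,030.0000/$88,072.03 + 0.033 = 0.068467 + 0.033 = 0.101467

10.15%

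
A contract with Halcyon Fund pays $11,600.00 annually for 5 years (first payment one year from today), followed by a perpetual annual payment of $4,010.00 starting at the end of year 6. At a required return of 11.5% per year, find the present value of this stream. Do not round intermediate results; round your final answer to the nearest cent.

PV of 5-year annuity: $11,600.00 × [1 − (1+0.115)^−5] / 0.115 = 42338.58302
Perpetuity value at year 5: $4,010.00 / 0.115 = 34869.56522
PV of perpetuity: 34869.56522 / (1+0.115)^5 = 20233.55505
Total PV = 42338.58302 + 20233.55505 = 62572.13808

$62572.14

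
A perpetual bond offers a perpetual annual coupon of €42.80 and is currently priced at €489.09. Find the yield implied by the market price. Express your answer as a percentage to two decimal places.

P = C/r ⇒ r = C/P = €42.80/€489.09 = 0.087509

8.75%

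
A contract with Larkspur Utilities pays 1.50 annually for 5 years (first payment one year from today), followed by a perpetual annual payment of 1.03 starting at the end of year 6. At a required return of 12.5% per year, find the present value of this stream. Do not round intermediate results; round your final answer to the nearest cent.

PV of 5-year annuity: 1.50 × [1 − (1+0.125)^−5] / 0.125 = 5.34085
Perpetuity value at year 5: 1.03 / 0.125 = 8.24000
PV of perpetuity: 8.24000 / (1+0.125)^5 = 4.57261
Total PV = 5.34085 + 4.57261 = 9.91347

9.91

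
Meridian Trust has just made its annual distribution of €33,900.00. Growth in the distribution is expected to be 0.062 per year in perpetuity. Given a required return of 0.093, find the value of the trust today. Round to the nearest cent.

D₁ = D₀ × (1 + g) = €33,900.00 × 1.062 = €36,001.8000
Growing perpetuity: P = D₁ / (r − g) = €36,001.8000 / (0.093 − 0.062) = €1,161,348.39

€1161348.39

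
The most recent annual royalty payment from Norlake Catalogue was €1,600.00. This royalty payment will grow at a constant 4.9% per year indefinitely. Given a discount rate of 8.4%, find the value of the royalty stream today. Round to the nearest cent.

D₁ = D₀ × (1 + g) = €1,600.00 × 1.049 = €1,678.4000
Growing perpetuity: P = D₁ / (r − g) = €1,678.4000 / (0.084 − 0.049) = €47,954.29

€47954.29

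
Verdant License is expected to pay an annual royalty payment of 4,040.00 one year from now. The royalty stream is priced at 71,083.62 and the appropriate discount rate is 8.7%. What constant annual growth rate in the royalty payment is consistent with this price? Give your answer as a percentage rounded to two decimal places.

P = D₁/(r−g) ⇒ g = r − D₁/P = 0.087 − 4,040.00/71,083.62 = 0.030166

3.02%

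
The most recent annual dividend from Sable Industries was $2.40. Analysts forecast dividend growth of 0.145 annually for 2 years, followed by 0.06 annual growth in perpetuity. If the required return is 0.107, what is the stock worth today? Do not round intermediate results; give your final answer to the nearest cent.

D_1 = 2.74800
D_2 = 3.14646
Terminal value at year 2: TV = D_2×(1+g_2)/(r−g_2) = 3.33525/0.047 = 70.96271
P_0 = D_1/(1+r)^1 + D_2/(1+r)^2 + TV/(1+r)^2
    = 2.48238 + 2.56760 + 57.90752 = 62.95750

$62.96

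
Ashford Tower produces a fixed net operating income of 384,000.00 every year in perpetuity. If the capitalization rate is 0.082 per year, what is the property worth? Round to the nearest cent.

Level perpetuity: PV = C / r = 384,000.00 / 0.082 = 4,682,926.83

4682926.83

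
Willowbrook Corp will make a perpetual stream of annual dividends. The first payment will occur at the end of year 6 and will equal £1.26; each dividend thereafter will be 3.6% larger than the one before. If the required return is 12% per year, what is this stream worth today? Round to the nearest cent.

Value at end of year 5: C₁ / (r − g) = £1.26 / (0.12 − 0.036) = £15.0000
Discount to today: PV = £15.0000 / (1 + 0.12)^5 = £15.0000 / 1.762342 = £8.51

£8.51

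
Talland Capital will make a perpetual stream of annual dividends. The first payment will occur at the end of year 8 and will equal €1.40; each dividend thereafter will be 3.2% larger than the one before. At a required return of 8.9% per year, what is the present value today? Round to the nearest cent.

€13.52

Value at end of year 7: C₁ / (r − g) = €1.40 / (0.089 − 0.032) = €24.5614
Discount to today: PV = €24.5614 / (1 + 0.089)^7 = €24.5614 / 1.816332 = €13.52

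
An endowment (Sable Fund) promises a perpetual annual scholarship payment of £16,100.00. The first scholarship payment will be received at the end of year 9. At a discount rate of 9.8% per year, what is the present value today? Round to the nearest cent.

Value at end of year 8: C / r = £16,100.00 / 0.098 = £164,285.7143
Discount to today: PV = £164,285.7143 / (1 + 0.098)^8 = £164,285.7143 / 2.112607 = £77,764.45

£77764.45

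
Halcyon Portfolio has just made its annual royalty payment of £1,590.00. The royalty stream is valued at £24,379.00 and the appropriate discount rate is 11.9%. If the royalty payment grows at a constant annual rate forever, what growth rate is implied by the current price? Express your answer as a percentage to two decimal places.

5.05%

P = D₀(1+g)/(r−g) ⇒ P(r−g) = D₀(1+g) ⇒ g(P+D₀) = P·r − D₀
g = (P·r − D₀)/(P + D₀) = (£24,379.00×0.119 − £1,590.00) / (£24,379.00 + £1,590.00) = 0.050487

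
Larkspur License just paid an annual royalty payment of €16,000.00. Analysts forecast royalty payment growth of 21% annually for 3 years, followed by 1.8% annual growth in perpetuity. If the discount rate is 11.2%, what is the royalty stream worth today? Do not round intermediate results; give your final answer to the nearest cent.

D_1 = 19360.00000
D_2 = 23425.60000
D_3 = 28344.97600
Terminal value at year 3: TV = D_3×(1+g_2)/(r−g_2) = 28855.18557/0.094 = 306970.05923
P_0 = D_1/(1+r)^1 + D_2/(1+r)^2 + D_3/(1+r)^3 + TV/(1+r)^3
    = 17410.07194 + 18944.41282 + 20613.97438 + 223244.95654 = 280213.41567

€280213.42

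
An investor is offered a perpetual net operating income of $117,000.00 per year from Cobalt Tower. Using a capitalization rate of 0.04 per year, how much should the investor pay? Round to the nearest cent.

Level perpetuity: PV = C / r = $117,000.00 / 0.04 = $2,925,000.00

$2925000.00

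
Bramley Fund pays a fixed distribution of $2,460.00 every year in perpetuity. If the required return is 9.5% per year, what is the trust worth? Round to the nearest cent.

Level perpetuity: PV = C / r = $2,460.00 / 0.095 = $25,894.74

$25894.74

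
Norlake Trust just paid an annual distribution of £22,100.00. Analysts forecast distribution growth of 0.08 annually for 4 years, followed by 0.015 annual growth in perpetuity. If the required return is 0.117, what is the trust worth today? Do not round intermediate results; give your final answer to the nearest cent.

£273512.28

D_1 = 23868.00000
D_2 = 25777.44000
D_3 = 27839.63520
D_4 = 30066.80602
Terminal value at year 4: TV = D_4×(1+g_2)/(r−g_2) = 30517.80811/0.102 = 299194.19712
P_0 = D_1/(1+r)^1 + D_2/(1+r)^2 + D_3/(1+r)^3 + D_4/(1+r)^4 + TV/(1+r)^4
    = 21367.94987 + 20660.14848 + 19975.79262 + 19314.10567 + 192194.28682 = 273512.28346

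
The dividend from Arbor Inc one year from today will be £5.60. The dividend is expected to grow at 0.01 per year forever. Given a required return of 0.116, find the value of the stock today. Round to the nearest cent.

Growing perpetuity: P = D₁ / (r − g) = £5.6000 / (0.116 − 0.01) = £52.83

£52.83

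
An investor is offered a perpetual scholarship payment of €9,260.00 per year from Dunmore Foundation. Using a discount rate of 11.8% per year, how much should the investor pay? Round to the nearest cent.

€78474.58

Level perpetuity: PV = C / r = €9,260.00 / 0.118 = €78,474.58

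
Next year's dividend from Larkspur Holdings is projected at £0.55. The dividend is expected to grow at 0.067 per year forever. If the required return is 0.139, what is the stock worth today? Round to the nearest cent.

£7.64

Growing perpetuity: P = D₁ / (r − g) = £0.5500 / (0.139 − 0.067) = £7.64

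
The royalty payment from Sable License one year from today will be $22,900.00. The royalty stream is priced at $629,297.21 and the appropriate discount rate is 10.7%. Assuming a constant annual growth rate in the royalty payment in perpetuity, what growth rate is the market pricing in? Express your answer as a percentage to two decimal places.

P = D₁/(r−g) ⇒ g = r − D₁/P = 0.107 − $22,900.00/$629,297.21 = 0.070610

7.06%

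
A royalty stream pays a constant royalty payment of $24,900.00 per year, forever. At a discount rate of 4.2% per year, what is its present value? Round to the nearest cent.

$592857.14

Level perpetuity: PV = C / r = $24,900.00 / 0.042 = $592,857.14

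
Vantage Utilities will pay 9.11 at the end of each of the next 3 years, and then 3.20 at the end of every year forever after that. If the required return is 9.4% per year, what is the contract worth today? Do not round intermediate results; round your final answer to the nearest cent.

PV of 3-year annuity: 9.11 × [1 − (1+0.094)^−3] / 0.094 = 22.89669
Perpetuity value at year 3: 3.20 / 0.094 = 34.04255
PV of perpetuity: 34.04255 / (1+0.094)^3 = 25.99981
Total PV = 22.89669 + 25.99981 = 48.89650

48.90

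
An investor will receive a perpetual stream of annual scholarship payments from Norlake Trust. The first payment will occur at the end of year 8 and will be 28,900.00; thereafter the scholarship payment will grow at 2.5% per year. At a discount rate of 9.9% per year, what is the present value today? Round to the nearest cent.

201689.03

Value at end of year 7: C₁ / (r − g) = 28,900.00 / (0.099 − 0.025) = 390,540.5405
Discount to today: PV = 390,540.5405 / (1 + 0.099)^7 = 390,540.5405 / 1.936350 = 201,689.03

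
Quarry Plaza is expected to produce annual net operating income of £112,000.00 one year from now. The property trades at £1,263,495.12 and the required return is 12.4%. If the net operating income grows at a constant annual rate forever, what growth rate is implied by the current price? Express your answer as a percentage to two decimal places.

P = D₁/(r−g) ⇒ g = r − D₁/P = 0.124 − £112,000.00/£1,263,495.12 = 0.035357

3.54%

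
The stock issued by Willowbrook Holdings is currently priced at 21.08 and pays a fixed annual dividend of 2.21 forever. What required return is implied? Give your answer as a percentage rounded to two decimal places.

P = C/r ⇒ r = C/P = 2.21/21.08 = 0.104839

10.48%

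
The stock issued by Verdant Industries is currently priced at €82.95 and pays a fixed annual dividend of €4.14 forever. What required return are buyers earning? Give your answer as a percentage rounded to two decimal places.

P = C/r ⇒ r = C/P = €4.14/€82.95 = 0.049910

4.99%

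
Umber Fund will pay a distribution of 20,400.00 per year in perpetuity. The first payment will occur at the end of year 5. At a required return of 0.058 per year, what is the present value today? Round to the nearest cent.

Value at end of year 4: C / r = 20,400.00 / 0.058 = 351,724.1379
Discount to today: PV = 351,724.1379 / (1 + 0.058)^4 = 351,724.1379 / 1.252976 = 280,711.05

280711.05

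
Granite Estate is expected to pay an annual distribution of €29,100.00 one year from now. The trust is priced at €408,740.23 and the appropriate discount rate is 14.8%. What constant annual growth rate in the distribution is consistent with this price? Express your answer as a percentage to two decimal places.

P = D₁/(r−g) ⇒ g = r − D₁/P = 0.148 − €29,100.00/€408,740.23 = 0.076806

7.68%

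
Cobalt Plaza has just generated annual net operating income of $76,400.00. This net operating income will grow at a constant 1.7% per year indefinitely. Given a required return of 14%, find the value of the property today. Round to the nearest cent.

$631697.56

D₁ = D₀ × (1 + g) = $76,400.00 × 1.017 = $77,698.8000
Growing perpetuity: P = D₁ / (r − g) = $77,698.8000 / (0.14 − 0.017) = $631,697.56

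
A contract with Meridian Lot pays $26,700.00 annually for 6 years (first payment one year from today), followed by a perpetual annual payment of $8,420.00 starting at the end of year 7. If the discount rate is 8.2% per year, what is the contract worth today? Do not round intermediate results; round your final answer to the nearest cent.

PV of 6-year annuity: $26,700.00 × [1 − (1+0.082)^−6] / 0.082 = 122685.55523
Perpetuity value at year 6: $8,420.00 / 0.082 = 102682.92683
PV of perpetuity: 102682.92683 / (1+0.082)^6 = 63993.32477
Total PV = 122685.55523 + 63993.32477 = 186678.88000

$186678.88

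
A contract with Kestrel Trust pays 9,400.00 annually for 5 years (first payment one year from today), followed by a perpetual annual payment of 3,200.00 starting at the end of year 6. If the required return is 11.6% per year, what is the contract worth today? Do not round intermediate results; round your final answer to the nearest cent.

PV of 5-year annuity: 9,400.00 × [1 − (1+0.116)^−5] / 0.116 = 34223.37793
Perpetuity value at year 5: 3,200.00 / 0.116 = 27586.20690
PV of perpetuity: 27586.20690 / (1+0.116)^5 = 15935.69526
Total PV = 34223.37793 + 15935.69526 = 50159.07319

50159.07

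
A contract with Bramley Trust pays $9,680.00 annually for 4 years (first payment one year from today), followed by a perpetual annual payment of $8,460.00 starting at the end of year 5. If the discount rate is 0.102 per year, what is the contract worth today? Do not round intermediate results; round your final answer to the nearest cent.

$86791.73

PV of 4-year annuity: $9,680.00 × [1 − (1+0.102)^−4] / 0.102 = 30551.92282
Perpetuity value at year 4: $8,460.00 / 0.102 = 82941.17647
PV of perpetuity: 82941.17647 / (1+0.102)^4 = 56239.80591
Total PV = 30551.92282 + 56239.80591 = 86791.72873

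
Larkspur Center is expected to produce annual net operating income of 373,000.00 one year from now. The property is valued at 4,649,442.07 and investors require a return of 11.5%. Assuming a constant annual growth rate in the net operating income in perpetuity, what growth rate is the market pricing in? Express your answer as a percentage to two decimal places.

P = D₁/(r−g) ⇒ g = r − D₁/P = 0.115 − 373,000.00/4,649,442.07 = 0.034775

3.48%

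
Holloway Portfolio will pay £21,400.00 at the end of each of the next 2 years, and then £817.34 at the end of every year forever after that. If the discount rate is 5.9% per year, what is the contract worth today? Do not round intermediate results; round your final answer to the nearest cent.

PV of 2-year annuity: £21,400.00 × [1 − (1+0.059)^−2] / 0.059 = 39289.65359
Perpetuity value at year 2: £817.34 / 0.059 = 13853.22034
PV of perpetuity: 13853.22034 / (1+0.059)^2 = 12352.61261
Total PV = 39289.65359 + 12352.61261 = 51642.26620

£51642.27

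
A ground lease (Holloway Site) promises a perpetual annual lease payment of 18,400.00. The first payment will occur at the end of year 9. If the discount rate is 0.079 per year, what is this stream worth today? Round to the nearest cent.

126770.78

Value at end of year 8: C / r = 18,400.00 / 0.079 = 232,911.3924
Discount to today: PV = 232,911.3924 / (1 + 0.079)^8 = 232,911.3924 / 1.837264 = 126,770.78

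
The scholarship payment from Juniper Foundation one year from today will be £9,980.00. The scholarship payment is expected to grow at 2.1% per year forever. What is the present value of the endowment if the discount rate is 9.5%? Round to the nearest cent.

£134864.86

Growing perpetuity: P = D₁ / (r − g) = £9,980.0000 / (0.095 − 0.021) = £134,864.86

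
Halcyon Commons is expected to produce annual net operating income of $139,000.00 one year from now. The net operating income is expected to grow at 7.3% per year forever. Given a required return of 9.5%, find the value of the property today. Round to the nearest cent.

$6318181.82

Growing perpetuity: P = D₁ / (r − g) = $139,000.0000 / (0.095 − 0.073) = $6,318,181.82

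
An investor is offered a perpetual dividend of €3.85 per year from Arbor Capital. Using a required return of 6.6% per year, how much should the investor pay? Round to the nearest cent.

€58.33

Level perpetuity: PV = C / r = €3.85 / 0.066 = €58.33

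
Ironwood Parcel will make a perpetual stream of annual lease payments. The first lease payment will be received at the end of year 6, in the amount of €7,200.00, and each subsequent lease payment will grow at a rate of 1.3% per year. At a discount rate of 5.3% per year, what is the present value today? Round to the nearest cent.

Value at end of year 5: C₁ / (r − g) = €7,200.00 / (0.053 − 0.013) = €180,000.0000
Discount to today: PV = €180,000.0000 / (1 + 0.053)^5 = €180,000.0000 / 1.294619 = €139,037.08

€139037.08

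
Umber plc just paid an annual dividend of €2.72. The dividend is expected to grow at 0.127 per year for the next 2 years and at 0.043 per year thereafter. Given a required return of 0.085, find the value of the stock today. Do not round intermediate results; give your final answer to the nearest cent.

D_1 = 3.06544
D_2 = 3.45475
Terminal value at year 2: TV = D_2×(1+g_2)/(r−g_2) = 3.60331/0.042 = 85.79298
P_0 = D_1/(1+r)^1 + D_2/(1+r)^2 + TV/(1+r)^2
    = 2.82529 + 2.93466 + 72.87730 = 78.63725

€78.64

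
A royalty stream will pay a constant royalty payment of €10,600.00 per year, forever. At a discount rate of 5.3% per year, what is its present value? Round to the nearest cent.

Level perpetuity: PV = C / r = €10,600.00 / 0.053 = €200,000.00

€200000.00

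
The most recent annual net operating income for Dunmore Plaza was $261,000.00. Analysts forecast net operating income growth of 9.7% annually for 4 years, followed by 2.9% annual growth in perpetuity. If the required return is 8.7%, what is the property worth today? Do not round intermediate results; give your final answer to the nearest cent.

$5871494.35

D_1 = 286317.00000
D_2 = 314089.74900
D_3 = 344556.45465
D_4 = 377978.43075
Terminal value at year 4: TV = D_4×(1+g_2)/(r−g_2) = 388939.80525/0.058 = 6705858.71114
P_0 = D_1/(1+r)^1 + D_2/(1+r)^2 + D_3/(1+r)^3 + D_4/(1+r)^4 + TV/(1+r)^4
    = 263401.10396 + 265824.29718 + 268269.78290 + 270737.76618 + 4803261.40348 = 5871494.35370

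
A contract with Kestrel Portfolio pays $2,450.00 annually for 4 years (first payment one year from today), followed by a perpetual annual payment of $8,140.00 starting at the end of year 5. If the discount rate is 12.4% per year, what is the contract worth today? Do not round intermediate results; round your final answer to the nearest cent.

$48507.24

PV of 4-year annuity: $2,450.00 × [1 − (1+0.124)^−4] / 0.124 = 7379.24719
Perpetuity value at year 4: $8,140.00 / 0.124 = 65645.16129
PV of perpetuity: 65645.16129 / (1+0.124)^4 = 41127.98901
Total PV = 7379.24719 + 41127.98901 = 48507.23619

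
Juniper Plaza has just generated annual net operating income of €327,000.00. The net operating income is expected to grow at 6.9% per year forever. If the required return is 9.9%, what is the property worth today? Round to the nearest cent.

€11652100.00

D₁ = D₀ × (1 + g) = €327,000.00 × 1.069 = €349,563.0000
Growing perpetuity: P = D₁ / (r − g) = €349,563.0000 / (0.099 − 0.069) = €11,652,100.00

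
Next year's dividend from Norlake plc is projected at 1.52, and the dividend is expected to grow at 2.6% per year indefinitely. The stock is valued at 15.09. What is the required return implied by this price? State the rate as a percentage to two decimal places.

P = D₁/(r − g) ⇒ r = D₁/P + g = 1.5200/15.09 + 0.026 = 0.100729 + 0.026 = 0.126729

12.67%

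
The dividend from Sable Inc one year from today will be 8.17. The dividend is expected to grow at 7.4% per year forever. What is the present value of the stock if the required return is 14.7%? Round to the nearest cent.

111.92

Growing perpetuity: P = D₁ / (r − g) = 8.1700 / (0.147 − 0.074) = 111.92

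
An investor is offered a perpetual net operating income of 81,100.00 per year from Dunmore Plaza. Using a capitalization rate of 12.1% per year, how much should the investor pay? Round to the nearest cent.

670247.93

Level perpetuity: PV = C / r = 81,100.00 / 0.121 = 670,247.93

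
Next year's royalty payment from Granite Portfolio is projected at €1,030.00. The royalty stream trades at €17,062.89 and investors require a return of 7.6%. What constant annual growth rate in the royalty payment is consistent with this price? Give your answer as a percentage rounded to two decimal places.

1.56%

P = D₁/(r−g) ⇒ g = r − D₁/P = 0.076 − €1,030.00/€17,062.89 = 0.015635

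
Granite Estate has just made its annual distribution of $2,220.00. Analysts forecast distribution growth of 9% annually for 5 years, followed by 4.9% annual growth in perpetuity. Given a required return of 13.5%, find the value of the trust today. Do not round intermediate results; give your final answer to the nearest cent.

D_1 = 2419.80000
D_2 = 2637.58200
D_3 = 2874.96438
D_4 = 3133.71117
D_5 = 3415.74518
Terminal value at year 5: TV = D_5×(1+g_2)/(r−g_2) = 3583.11669/0.086 = 41664.14760
P_0 = D_1/(1+r)^1 + D_2/(1+r)^2 + D_3/(1+r)^3 + D_4/(1+r)^4 + D_5/(1+r)^5 + TV/(1+r)^5
    = 2131.98238 + 2047.45444 + 1966.27784 + 1888.31968 + 1813.45238 + 22119.90174 = 31967.38846

$31967.39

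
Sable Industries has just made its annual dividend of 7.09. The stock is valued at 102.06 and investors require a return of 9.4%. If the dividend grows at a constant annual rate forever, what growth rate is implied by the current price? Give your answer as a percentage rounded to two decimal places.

P = D₀(1+g)/(r−g) ⇒ P(r−g) = D₀(1+g) ⇒ g(P+D₀) = P·r − D₀
g = (P·r − D₀)/(P + D₀) = (102.06×0.094 − 7.09) / (102.06 + 7.09) = 0.022938

2.29%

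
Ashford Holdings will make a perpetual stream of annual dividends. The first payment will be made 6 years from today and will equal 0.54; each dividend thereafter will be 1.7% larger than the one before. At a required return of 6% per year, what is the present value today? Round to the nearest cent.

9.38

Value at end of year 5: C₁ / (r − g) = 0.54 / (0.06 − 0.017) = 12.5581
Discount to today: PV = 12.5581 / (1 + 0.06)^5 = 12.5581 / 1.338226 = 9.38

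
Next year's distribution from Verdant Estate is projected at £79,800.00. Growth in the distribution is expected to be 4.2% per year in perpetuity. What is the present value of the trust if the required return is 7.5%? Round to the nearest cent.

Growing perpetuity: P = D₁ / (r − g) = £79,800.0000 / (0.075 − 0.042) = £2,418,181.82

£2418181.82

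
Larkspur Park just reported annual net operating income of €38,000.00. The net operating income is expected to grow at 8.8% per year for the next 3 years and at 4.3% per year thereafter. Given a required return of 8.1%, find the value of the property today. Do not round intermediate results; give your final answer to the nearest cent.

D_1 = 41344.00000
D_2 = 44982.27200
D_3 = 48940.71194
Terminal value at year 3: TV = D_3×(1+g_2)/(r−g_2) = 51045.16255/0.038 = 1343293.75130
P_0 = D_1/(1+r)^1 + D_2/(1+r)^2 + D_3/(1+r)^3 + TV/(1+r)^3
    = 38246.06846 + 38493.73032 + 38742.99592 + 1063393.28280 = 1178876.07750

€1178876.08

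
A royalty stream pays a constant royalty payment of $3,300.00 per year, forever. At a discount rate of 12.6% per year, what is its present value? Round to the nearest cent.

$26190.48

Level perpetuity: PV = C / r = $3,300.00 / 0.126 = $26,190.48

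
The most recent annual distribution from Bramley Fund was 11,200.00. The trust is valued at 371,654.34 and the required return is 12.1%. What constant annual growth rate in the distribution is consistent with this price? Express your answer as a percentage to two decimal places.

8.82%

P = D₀(1+g)/(r−g) ⇒ P(r−g) = D₀(1+g) ⇒ g(P+D₀) = P·r − D₀
g = (P·r − D₀)/(P + D₀) = (371,654.34×0.121 − 11,200.00) / (371,654.34 + 11,200.00) = 0.088206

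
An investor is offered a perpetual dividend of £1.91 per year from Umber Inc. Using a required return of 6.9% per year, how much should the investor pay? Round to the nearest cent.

Level perpetuity: PV = C / r = £1.91 / 0.069 = £27.68

£27.68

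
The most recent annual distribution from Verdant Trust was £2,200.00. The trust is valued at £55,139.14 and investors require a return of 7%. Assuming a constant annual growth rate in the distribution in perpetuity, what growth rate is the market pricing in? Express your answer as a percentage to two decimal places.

P = D₀(1+g)/(r−g) ⇒ P(r−g) = D₀(1+g) ⇒ g(P+D₀) = P·r − D₀
g = (P·r − D₀)/(P + D₀) = (£55,139.14×0.07 − £2,200.00) / (£55,139.14 + £2,200.00) = 0.028946

2.89%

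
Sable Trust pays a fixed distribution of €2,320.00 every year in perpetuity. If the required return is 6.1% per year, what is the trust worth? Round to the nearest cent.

€38032.79

Level perpetuity: PV = C / r = €2,320.00 / 0.061 = €38,032.79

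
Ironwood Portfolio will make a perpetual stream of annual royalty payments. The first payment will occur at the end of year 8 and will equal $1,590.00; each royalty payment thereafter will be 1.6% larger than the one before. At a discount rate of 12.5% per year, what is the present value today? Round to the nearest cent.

$6395.92

Value at end of year 7: C₁ / (r − g) = $1,590.00 / (0.125 − 0.016) = $14,587.1560
Discount to today: PV = $14,587.1560 / (1 + 0.125)^7 = $14,587.1560 / 2.280697 = $6,395.92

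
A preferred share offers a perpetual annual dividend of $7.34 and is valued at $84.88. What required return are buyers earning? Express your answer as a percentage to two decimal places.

P = C/r ⇒ r = C/P = $7.34/$84.88 = 0.086475

8.65%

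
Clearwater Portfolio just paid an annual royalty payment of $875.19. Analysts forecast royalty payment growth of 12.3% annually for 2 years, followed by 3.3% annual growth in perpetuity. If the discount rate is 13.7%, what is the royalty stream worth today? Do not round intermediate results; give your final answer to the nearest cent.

D_1 = 982.83837
D_2 = 1103.72749
Terminal value at year 2: TV = D_2×(1+g_2)/(r−g_2) = 1140.15050/0.104 = 10962.98554
P_0 = D_1/(1+r)^1 + D_2/(1+r)^2 + TV/(1+r)^2
    = 864.41369 + 853.77008 + 8480.23548 = 10198.41925

$10198.42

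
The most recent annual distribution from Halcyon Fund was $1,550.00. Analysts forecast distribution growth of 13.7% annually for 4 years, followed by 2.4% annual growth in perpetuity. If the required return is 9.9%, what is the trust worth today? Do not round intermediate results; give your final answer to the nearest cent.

$30999.76

D_1 = 1762.35000
D_2 = 2003.79195
D_3 = 2278.31145
D_4 = 2590.44012
Terminal value at year 4: TV = D_4×(1+g_2)/(r−g_2) = 2652.61068/0.075 = 35368.14238
P_0 = D_1/(1+r)^1 + D_2/(1+r)^2 + D_3/(1+r)^3 + D_4/(1+r)^4 + TV/(1+r)^4
    = 1603.59418 + 1659.04147 + 1716.40596 + 1775.75394 + 24244.96048 = 30999.75603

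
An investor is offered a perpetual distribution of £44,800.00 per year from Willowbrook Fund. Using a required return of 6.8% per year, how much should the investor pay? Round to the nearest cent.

£658823.53

Level perpetuity: PV = C / r = £44,800.00 / 0.068 = £658,823.53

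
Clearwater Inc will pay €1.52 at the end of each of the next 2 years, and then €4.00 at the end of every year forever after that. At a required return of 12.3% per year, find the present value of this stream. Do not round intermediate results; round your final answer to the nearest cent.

PV of 2-year annuity: €1.52 × [1 − (1+0.123)^−2] / 0.123 = 2.55879
Perpetuity value at year 2: €4.00 / 0.123 = 32.52033
PV of perpetuity: 32.52033 / (1+0.123)^2 = 25.78668
Total PV = 2.55879 + 25.78668 = 28.34546

€28.35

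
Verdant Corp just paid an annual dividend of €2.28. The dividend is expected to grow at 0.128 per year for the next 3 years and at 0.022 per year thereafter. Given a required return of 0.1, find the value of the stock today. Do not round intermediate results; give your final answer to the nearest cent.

D_1 = 2.57184
D_2 = 2.90104
D_3 = 3.27237
Terminal value at year 3: TV = D_3×(1+g_2)/(r−g_2) = 3.34436/0.078 = 42.87641
P_0 = D_1/(1+r)^1 + D_2/(1+r)^2 + D_3/(1+r)^3 + TV/(1+r)^3
    = 2.33804 + 2.39755 + 2.45858 + 32.21368 = 39.40785

€39.41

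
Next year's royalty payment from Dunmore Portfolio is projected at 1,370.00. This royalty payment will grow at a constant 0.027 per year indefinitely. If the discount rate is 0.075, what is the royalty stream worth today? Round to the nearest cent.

28541.67

Growing perpetuity: P = D₁ / (r − g) = 1,370.0000 / (0.075 − 0.027) = 28,541.67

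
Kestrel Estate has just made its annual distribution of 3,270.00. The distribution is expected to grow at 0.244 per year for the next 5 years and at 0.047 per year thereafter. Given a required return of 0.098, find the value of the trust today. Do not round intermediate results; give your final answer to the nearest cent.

149468.33

D_1 = 4067.88000
D_2 = 5060.44272
D_3 = 6295.19074
D_4 = 7831.21729
D_5 = 9742.03430
Terminal value at year 5: TV = D_5×(1+g_2)/(r−g_2) = 10199.90991/0.051 = 199998.23363
P_0 = D_1/(1+r)^1 + D_2/(1+r)^2 + D_3/(1+r)^3 + D_4/(1+r)^4 + D_5/(1+r)^5 + TV/(1+r)^5
    = 3704.80874 + 4197.43359 + 4755.56228 + 5387.90480 + 6104.32930 + 125318.28978 = 149468.32849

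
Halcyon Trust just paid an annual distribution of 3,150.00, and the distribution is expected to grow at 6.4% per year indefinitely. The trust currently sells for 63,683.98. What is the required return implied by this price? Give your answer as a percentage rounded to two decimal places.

D₁ = 3,150.00 × 1.064 = 3,351.6000
P = D₁/(r − g) ⇒ r = D₁/P + g = 3,351.6000/63,683.98 + 0.064 = 0.052629 + 0.064 = 0.116629

11.66%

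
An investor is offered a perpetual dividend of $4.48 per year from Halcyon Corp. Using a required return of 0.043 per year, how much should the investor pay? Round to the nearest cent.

$104.19

Level perpetuity: PV = C / r = $4.48 / 0.043 = $104.19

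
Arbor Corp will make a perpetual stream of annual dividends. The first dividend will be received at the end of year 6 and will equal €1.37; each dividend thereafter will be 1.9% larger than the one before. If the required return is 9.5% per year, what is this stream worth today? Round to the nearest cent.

€11.45

Value at end of year 5: C₁ / (r − g) = €1.37 / (0.095 − 0.019) = €18.0263
Discount to today: PV = €18.0263 / (1 + 0.095)^5 = €18.0263 / 1.574239 = €11.45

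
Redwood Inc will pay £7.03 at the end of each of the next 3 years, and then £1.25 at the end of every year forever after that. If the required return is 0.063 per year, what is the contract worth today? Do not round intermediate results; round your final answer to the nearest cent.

£35.21

PV of 3-year annuity: £7.03 × [1 − (1+0.063)^−3] / 0.063 = 18.68746
Perpetuity value at year 3: £1.25 / 0.063 = 19.84127
PV of perpetuity: 19.84127 / (1+0.063)^3 = 16.51846
Total PV = 18.68746 + 16.51846 = 35.20592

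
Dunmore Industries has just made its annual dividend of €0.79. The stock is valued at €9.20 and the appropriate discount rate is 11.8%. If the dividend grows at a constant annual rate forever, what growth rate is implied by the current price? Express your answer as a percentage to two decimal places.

P = D₀(1+g)/(r−g) ⇒ P(r−g) = D₀(1+g) ⇒ g(P+D₀) = P·r − D₀
g = (P·r − D₀)/(P + D₀) = (€9.20×0.118 − €0.79) / (€9.20 + €0.79) = 0.029590

2.96%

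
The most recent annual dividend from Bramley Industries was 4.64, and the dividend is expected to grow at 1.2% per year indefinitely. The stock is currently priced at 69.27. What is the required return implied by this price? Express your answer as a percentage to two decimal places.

7.98%

D₁ = 4.64 × 1.012 = 4.6957
P = D₁/(r − g) ⇒ r = D₁/P + g = 4.6957/69.27 + 0.012 = 0.067788 + 0.012 = 0.079788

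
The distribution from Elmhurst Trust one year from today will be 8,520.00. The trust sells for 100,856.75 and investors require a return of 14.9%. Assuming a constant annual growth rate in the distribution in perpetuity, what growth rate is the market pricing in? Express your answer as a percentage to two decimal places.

6.45%

P = D₁/(r−g) ⇒ g = r − D₁/P = 0.149 − 8,520.00/100,856.75 = 0.064524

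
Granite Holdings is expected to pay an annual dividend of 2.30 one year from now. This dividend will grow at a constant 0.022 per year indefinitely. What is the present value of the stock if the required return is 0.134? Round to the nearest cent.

Growing perpetuity: P = D₁ / (r − g) = 2.3000 / (0.134 − 0.022) = 20.54

20.54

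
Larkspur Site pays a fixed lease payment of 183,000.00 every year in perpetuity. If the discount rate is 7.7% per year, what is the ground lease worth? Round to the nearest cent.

2376623.38

Level perpetuity: PV = C / r = 183,000.00 / 0.077 = 2,376,623.38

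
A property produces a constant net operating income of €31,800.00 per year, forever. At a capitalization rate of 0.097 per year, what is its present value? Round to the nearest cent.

€327835.05

Level perpetuity: PV = C / r = €31,800.00 / 0.097 = €327,835.05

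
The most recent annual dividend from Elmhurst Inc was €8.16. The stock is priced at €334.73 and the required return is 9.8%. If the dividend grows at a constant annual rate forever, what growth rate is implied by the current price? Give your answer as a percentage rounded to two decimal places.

P = D₀(1+g)/(r−g) ⇒ P(r−g) = D₀(1+g) ⇒ g(P+D₀) = P·r − D₀
g = (P·r − D₀)/(P + D₀) = (€334.73×0.098 − €8.16) / (€334.73 + €8.16) = 0.071870

7.19%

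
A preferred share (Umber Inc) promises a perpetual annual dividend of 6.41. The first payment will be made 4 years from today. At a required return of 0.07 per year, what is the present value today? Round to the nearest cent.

Value at end of year 3: C / r = 6.41 / 0.07 = 91.5714
Discount to today: PV = 91.5714 / (1 + 0.07)^3 = 91.5714 / 1.225043 = 74.75

74.75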